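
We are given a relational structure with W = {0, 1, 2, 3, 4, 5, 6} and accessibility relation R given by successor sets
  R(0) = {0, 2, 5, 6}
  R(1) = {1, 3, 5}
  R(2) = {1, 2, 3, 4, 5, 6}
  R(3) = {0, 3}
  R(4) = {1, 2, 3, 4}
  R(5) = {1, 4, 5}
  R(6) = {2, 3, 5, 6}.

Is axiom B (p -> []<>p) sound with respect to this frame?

Axiom B corresponds to the accessibility relation being symmetric.
Symmetric: no — 0 R 2 but not 2 R 0.

No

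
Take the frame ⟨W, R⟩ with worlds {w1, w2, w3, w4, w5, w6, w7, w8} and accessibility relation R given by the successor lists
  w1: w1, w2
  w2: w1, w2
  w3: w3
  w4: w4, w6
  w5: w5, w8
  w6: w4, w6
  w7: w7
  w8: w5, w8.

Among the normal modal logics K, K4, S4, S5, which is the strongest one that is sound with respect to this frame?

S5

Transitive (axiom 4): yes — every two-step R-path is closed by a direct edge.
Reflexive (axiom T): yes — every world is R-related to itself.
Euclidean (axiom 5): yes — any two successors of a common world are R-related.
So F validates K, K4, S4, S5. The strongest is S5.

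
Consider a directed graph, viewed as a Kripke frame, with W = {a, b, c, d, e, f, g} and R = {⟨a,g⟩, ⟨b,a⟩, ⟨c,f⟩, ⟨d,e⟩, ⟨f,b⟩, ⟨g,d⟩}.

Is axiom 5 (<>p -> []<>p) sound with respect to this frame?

No

The schema 5 characterises exactly the Euclidean frames.
Euclidean: no — a R g and a R g, but not g R g.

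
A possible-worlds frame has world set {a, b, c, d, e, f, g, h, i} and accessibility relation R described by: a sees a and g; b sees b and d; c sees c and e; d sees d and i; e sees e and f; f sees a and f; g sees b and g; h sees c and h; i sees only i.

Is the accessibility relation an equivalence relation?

Reflexive: yes — every world is R-related to itself.
Symmetric: no — a R g but not g R a.
Transitive: no — a R g and g R b, but not a R b.
So R is not an equivalence relation.

No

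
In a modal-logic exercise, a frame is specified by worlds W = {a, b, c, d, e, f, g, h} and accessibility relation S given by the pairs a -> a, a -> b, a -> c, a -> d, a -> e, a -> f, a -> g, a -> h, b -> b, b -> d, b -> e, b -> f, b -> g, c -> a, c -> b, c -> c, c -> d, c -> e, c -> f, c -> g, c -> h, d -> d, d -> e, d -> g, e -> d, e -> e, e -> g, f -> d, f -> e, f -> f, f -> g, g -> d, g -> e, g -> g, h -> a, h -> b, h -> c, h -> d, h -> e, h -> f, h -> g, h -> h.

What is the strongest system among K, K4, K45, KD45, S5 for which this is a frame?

Transitive (axiom 4): yes — every two-step S-path is closed by a direct edge.
Euclidean (axiom 5): no — a S b and a S c, but not b S c.
Serial (axiom D): yes — every world has a successor (e.g. a S a).
Reflexive (axiom T): yes — every world is S-related to itself.
So F validates K, K4; K45 would additionally require S to be Euclidean. The strongest is K4.

K4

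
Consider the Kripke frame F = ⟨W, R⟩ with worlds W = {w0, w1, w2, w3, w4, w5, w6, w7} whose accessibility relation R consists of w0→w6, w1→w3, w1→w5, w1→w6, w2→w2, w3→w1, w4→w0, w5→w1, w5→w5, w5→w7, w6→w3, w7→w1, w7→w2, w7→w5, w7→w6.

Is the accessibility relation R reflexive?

No

Reflexive: no — w0 is not related to itself.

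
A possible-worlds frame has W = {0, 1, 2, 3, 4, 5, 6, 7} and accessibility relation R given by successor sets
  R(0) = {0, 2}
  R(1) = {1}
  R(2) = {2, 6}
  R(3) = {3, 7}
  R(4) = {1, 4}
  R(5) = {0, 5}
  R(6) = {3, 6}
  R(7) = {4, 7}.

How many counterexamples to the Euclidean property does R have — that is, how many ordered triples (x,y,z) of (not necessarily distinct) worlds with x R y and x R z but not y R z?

Enumerating: (0,2,0), (2,6,2), (3,7,3), (4,1,4), (5,0,5), (6,3,6), (7,4,7).

7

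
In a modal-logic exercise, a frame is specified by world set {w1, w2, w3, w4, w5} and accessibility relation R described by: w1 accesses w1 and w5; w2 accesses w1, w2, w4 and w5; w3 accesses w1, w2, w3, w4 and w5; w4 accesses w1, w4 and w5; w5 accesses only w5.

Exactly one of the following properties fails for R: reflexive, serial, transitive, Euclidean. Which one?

Reflexive: yes — every world is R-related to itself.
Serial: yes — every world has a successor (e.g. w1 R w1).
Transitive: yes — every two-step R-path is closed by a direct edge.
Euclidean: no — w2 R w1 and w2 R w4, but not w1 R w4.
Only Euclidean fails.

Euclidean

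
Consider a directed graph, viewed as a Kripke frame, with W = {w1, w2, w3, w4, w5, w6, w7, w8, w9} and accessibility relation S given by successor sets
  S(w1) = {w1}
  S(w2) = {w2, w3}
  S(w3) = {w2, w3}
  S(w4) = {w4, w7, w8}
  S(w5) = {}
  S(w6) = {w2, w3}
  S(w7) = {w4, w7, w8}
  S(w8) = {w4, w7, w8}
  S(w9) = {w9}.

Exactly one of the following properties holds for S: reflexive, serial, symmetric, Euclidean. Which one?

Euclidean

Reflexive: no — w5 is not related to itself.
Serial: no — w5 has no S-successor.
Symmetric: no — w6 S w2 but not w2 S w6.
Euclidean: yes — any two successors of a common world are S-related.
Only Euclidean holds.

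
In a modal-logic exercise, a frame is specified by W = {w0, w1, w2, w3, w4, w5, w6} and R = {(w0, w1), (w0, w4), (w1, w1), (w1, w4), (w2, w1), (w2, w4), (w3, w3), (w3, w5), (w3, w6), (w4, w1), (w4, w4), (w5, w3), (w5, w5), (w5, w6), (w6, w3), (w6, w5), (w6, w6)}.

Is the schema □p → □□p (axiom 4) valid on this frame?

By correspondence theory, 4 is valid on a frame iff R is transitive.
Transitive: yes — every two-step R-path is closed by a direct edge.

Yes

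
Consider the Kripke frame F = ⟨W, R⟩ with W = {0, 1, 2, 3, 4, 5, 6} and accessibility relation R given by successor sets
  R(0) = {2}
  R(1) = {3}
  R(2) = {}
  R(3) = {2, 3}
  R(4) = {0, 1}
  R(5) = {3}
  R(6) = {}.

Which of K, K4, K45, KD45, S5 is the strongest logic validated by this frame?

K

Transitive (axiom 4): no — 1 R 3 and 3 R 2, but not 1 R 2.
Euclidean (axiom 5): no — 4 R 0 and 4 R 1, but not 0 R 1.
Serial (axiom D): no — 2 has no R-successor.
Reflexive (axiom T): no — 0 is not related to itself.
So F validates K; K4 would additionally require R to be transitive. The strongest is K.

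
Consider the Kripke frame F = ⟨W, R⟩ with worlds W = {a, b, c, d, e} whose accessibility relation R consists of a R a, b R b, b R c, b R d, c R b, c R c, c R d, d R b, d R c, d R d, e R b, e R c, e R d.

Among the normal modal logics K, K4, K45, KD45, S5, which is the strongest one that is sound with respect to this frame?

Transitive (axiom 4): yes — every two-step R-path is closed by a direct edge.
Euclidean (axiom 5): yes — any two successors of a common world are R-related.
Serial (axiom D): yes — every world has a successor (e.g. a R a).
Reflexive (axiom T): no — e is not related to itself.
So F validates K, K4, K45, KD45; S5 would additionally require R to be reflexive. The strongest is KD45.

KD45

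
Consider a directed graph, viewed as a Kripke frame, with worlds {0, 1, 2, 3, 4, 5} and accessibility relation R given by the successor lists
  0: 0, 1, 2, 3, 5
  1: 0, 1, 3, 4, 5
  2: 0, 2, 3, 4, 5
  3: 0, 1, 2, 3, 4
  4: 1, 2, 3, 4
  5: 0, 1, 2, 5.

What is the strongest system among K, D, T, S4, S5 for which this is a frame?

Serial (axiom D): yes — every world has a successor (e.g. 0 R 0).
Reflexive (axiom T): yes — every world is R-related to itself.
Transitive (axiom 4): no — 0 R 1 and 1 R 4, but not 0 R 4.
Euclidean (axiom 5): no — 0 R 1 and 0 R 2, but not 1 R 2.
So F validates K, D, T; S4 would additionally require R to be transitive. The strongest is T.

T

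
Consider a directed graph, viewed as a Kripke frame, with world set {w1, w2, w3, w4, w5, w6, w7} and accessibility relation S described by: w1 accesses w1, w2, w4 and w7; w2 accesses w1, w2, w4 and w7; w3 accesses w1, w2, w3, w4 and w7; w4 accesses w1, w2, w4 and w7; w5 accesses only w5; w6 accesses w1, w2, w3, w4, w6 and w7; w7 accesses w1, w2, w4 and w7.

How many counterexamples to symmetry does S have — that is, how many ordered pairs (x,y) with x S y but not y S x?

Enumerating: (w3,w1), (w3,w2), (w3,w4), (w3,w7), (w6,w1), (w6,w2), (w6,w3), (w6,w4), (w6,w7).

9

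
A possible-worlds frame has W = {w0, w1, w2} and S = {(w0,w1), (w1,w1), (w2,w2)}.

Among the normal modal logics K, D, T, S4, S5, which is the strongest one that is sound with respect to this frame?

Serial (axiom D): yes — every world has a successor (e.g. w0 S w1).
Reflexive (axiom T): no — w0 is not related to itself.
Transitive (axiom 4): yes — every two-step S-path is closed by a direct edge.
Euclidean (axiom 5): yes — any two successors of a common world are S-related.
So F validates K, D; T would additionally require S to be reflexive. The strongest is D.

D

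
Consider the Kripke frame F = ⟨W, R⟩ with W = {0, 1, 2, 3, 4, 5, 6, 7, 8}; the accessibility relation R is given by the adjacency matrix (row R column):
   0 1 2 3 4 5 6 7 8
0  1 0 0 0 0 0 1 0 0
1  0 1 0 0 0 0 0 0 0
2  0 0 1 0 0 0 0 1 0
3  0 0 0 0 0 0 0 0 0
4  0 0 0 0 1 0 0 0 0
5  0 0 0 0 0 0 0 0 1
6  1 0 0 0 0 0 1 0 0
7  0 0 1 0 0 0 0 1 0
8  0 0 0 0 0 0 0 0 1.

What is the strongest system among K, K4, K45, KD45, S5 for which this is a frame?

Transitive (axiom 4): yes — every two-step R-path is closed by a direct edge.
Euclidean (axiom 5): yes — any two successors of a common world are R-related.
Serial (axiom D): no — 3 has no R-successor.
Reflexive (axiom T): no — 3 is not related to itself.
So F validates K, K4, K45; KD45 would additionally require R to be serial. The strongest is K45.

K45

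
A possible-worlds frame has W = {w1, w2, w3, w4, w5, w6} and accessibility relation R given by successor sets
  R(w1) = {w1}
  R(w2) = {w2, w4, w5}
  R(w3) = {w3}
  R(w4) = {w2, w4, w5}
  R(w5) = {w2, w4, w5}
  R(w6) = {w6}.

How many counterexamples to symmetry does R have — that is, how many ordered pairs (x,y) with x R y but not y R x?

R is symmetric; there are no such tuples.

0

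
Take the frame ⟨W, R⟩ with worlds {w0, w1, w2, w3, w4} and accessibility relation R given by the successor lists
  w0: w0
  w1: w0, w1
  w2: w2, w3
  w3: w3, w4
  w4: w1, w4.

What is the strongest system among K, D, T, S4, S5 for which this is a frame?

Serial (axiom D): yes — every world has a successor (e.g. w0 R w0).
Reflexive (axiom T): yes — every world is R-related to itself.
Transitive (axiom 4): no — w2 R w3 and w3 R w4, but not w2 R w4.
Euclidean (axiom 5): no — w1 R w0 and w1 R w1, but not w0 R w1.
So F validates K, D, T; S4 would additionally require R to be transitive. The strongest is T.

T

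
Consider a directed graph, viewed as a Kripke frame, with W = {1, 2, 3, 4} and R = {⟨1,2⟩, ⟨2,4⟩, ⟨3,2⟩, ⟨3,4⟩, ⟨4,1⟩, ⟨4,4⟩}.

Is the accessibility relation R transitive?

Transitive: no — 1 R 2 and 2 R 4, but not 1 R 4.

No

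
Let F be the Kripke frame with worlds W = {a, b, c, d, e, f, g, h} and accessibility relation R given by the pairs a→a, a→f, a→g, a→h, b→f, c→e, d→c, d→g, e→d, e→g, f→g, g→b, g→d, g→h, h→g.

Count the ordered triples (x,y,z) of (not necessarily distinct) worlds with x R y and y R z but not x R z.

Enumerating: (a,g,b), (a,g,d), (b,f,g), (c,e,d), (c,e,g), (d,c,e), (d,g,b), (d,g,d), (d,g,h), (e,d,c), (e,g,b), (e,g,h), … and 10 more.
Total: 22.

22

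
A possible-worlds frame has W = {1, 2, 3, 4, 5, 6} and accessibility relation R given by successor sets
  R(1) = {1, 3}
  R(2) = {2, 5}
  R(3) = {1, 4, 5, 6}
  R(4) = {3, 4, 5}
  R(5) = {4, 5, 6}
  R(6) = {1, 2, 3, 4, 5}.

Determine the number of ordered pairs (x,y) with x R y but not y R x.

5

Enumerating: (2,5), (3,5), (6,1), (6,2), (6,4).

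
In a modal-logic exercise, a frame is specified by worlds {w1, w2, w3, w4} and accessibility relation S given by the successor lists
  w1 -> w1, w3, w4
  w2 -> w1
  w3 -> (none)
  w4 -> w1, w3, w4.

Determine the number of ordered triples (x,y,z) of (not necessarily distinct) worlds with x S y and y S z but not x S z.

2

Enumerating: (w2,w1,w3), (w2,w1,w4).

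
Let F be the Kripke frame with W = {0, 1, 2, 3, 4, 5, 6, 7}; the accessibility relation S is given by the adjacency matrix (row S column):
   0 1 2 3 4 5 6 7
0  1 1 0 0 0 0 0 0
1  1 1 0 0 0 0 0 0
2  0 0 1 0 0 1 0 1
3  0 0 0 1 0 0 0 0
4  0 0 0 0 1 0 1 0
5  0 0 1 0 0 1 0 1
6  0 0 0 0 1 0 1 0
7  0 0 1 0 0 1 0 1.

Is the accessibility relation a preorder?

Yes

Reflexive: yes — every world is S-related to itself.
Transitive: yes — every two-step S-path is closed by a direct edge.
So S is a preorder.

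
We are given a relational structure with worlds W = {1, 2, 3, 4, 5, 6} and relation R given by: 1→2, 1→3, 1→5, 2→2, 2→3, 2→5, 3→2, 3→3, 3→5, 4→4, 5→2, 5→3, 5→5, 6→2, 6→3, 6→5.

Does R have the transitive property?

Transitive: yes — every two-step R-path is closed by a direct edge.

Yes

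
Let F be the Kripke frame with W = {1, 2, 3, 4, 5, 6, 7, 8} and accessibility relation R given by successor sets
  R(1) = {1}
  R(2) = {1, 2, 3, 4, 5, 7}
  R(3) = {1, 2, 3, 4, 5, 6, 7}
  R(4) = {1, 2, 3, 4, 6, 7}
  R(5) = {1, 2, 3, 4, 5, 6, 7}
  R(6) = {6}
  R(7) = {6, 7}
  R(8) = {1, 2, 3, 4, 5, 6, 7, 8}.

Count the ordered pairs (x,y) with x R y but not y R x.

20

Enumerating: (2,1), (2,7), (3,1), (3,6), (3,7), (4,1), (4,6), (4,7), (5,1), (5,4), (5,6), (5,7), … and 8 more.
Total: 20.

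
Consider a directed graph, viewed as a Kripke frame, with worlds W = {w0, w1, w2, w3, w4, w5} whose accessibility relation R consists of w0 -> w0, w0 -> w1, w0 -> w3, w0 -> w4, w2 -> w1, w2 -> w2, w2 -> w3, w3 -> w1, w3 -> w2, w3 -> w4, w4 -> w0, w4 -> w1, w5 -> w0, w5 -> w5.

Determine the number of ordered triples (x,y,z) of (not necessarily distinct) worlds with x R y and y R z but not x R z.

9

Enumerating: (w0,w3,w2), (w2,w3,w4), (w3,w2,w3), (w3,w4,w0), (w4,w0,w3), (w4,w0,w4), (w5,w0,w1), (w5,w0,w3), (w5,w0,w4).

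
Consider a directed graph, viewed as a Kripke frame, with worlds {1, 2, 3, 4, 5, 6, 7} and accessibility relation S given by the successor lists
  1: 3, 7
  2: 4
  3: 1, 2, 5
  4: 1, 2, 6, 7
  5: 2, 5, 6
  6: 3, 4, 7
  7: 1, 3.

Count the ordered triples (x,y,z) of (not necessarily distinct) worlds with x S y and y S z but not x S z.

Enumerating: (1,3,1), (1,3,2), (1,3,5), (1,7,1), (2,4,1), (2,4,2), (2,4,6), (2,4,7), (3,1,3), (3,1,7), (3,2,4), (3,5,6), … and 19 more.
Total: 31.

31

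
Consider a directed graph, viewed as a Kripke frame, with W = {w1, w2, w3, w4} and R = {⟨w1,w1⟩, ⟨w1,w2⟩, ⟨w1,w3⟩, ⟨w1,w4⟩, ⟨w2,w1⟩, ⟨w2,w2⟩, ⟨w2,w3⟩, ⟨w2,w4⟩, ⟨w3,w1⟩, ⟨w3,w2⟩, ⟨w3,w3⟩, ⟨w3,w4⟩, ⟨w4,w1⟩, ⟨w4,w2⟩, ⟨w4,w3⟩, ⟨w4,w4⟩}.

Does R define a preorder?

Reflexive: yes — every world is R-related to itself.
Transitive: yes — every two-step R-path is closed by a direct edge.
So R is a preorder.

Yes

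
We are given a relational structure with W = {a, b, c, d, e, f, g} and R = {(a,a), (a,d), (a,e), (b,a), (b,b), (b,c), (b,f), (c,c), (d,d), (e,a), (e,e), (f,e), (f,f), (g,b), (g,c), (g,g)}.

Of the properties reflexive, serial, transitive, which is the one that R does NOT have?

Reflexive: yes — every world is R-related to itself.
Serial: yes — every world has a successor (e.g. a R a).
Transitive: no — b R a and a R d, but not b R d.
Only transitive fails.

transitive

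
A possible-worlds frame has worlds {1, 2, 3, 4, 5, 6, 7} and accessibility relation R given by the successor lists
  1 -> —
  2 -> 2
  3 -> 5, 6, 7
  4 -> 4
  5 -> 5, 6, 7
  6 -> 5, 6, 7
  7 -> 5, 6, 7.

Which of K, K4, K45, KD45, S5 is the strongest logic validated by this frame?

K45

Transitive (axiom 4): yes — every two-step R-path is closed by a direct edge.
Euclidean (axiom 5): yes — any two successors of a common world are R-related.
Serial (axiom D): no — 1 has no R-successor.
Reflexive (axiom T): no — 1 is not related to itself.
So F validates K, K4, K45; KD45 would additionally require R to be serial. The strongest is K45.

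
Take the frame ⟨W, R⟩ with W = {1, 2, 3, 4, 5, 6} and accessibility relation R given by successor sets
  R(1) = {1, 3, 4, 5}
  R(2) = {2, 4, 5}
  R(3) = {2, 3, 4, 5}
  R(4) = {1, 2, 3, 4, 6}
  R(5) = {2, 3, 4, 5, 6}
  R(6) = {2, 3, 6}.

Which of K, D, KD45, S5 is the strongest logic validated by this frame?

Serial (axiom D): yes — every world has a successor (e.g. 1 R 1).
Euclidean (axiom 5): no — 1 R 4 and 1 R 5, but not 4 R 5.
Transitive (axiom 4): no — 1 R 3 and 3 R 2, but not 1 R 2.
Reflexive (axiom T): yes — every world is R-related to itself.
So F validates K, D; KD45 would additionally require R to be Euclidean and transitive. The strongest is D.

D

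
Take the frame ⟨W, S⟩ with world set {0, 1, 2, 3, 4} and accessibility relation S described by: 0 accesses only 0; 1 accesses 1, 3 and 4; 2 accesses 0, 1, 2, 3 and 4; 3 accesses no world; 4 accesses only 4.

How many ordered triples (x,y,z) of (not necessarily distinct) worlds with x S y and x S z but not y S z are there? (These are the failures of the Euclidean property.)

20

Enumerating: (1,3,1), (1,3,3), (1,3,4), (1,4,1), (1,4,3), (2,0,1), (2,0,2), (2,0,3), (2,0,4), (2,1,0), (2,1,2), (2,3,0), … and 8 more.
Total: 20.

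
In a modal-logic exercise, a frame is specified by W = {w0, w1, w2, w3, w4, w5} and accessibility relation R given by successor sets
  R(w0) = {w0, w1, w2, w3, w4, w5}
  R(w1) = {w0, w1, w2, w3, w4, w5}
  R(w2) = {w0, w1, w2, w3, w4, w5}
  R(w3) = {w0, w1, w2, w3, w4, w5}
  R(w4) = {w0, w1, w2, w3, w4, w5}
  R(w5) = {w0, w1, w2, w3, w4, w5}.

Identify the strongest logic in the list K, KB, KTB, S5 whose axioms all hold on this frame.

Symmetric (axiom B): yes — every pair in R has its reverse in R.
Reflexive (axiom T): yes — every world is R-related to itself.
Euclidean (axiom 5): yes — any two successors of a common world are R-related.
So F validates K, KB, KTB, S5. The strongest is S5.

S5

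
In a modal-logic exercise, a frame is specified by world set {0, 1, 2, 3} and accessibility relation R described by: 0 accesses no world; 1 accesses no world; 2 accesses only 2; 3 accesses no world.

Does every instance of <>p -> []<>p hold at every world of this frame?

Yes

By correspondence theory, 5 is valid on a frame iff R is Euclidean.
Euclidean: yes — any two successors of a common world are R-related.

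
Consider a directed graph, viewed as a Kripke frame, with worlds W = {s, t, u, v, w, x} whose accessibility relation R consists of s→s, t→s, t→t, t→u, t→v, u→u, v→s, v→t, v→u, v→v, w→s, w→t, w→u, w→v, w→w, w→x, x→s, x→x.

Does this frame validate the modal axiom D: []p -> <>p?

Axiom D corresponds to the accessibility relation being serial.
Serial: yes — every world has a successor (e.g. s R s).

Yes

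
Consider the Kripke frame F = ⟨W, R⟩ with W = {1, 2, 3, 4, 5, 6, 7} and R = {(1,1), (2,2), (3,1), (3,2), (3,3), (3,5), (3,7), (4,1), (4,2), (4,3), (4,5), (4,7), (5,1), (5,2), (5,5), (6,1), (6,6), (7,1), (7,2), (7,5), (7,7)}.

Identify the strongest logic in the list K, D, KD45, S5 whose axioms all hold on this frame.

D

Serial (axiom D): yes — every world has a successor (e.g. 1 R 1).
Euclidean (axiom 5): no — 3 R 1 and 3 R 2, but not 1 R 2.
Transitive (axiom 4): yes — every two-step R-path is closed by a direct edge.
Reflexive (axiom T): no — 4 is not related to itself.
So F validates K, D; KD45 would additionally require R to be Euclidean. The strongest is D.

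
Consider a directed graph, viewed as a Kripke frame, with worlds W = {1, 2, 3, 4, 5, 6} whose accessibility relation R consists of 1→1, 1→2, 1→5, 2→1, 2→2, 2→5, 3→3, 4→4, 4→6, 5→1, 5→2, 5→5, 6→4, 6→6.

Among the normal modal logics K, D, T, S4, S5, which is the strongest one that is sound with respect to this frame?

S5

Serial (axiom D): yes — every world has a successor (e.g. 1 R 1).
Reflexive (axiom T): yes — every world is R-related to itself.
Transitive (axiom 4): yes — every two-step R-path is closed by a direct edge.
Euclidean (axiom 5): yes — any two successors of a common world are R-related.
So F validates K, D, T, S4, S5. The strongest is S5.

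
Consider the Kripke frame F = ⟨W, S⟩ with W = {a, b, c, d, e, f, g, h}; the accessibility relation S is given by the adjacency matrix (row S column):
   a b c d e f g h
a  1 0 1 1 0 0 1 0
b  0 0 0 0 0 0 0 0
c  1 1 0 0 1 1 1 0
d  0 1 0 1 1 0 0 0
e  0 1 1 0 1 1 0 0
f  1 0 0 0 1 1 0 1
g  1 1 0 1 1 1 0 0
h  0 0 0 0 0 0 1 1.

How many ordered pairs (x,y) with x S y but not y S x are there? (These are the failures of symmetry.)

Enumerating: (a,d), (c,b), (c,f), (c,g), (d,b), (d,e), (e,b), (f,a), (f,h), (g,b), (g,d), (g,e), (g,f), (h,g).

14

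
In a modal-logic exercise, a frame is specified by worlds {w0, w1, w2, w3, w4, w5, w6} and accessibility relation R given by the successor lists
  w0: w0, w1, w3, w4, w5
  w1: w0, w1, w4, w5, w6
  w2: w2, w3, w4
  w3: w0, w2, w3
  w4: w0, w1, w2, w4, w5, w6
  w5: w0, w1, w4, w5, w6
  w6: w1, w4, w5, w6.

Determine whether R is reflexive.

Reflexive: yes — every world is R-related to itself.

Yes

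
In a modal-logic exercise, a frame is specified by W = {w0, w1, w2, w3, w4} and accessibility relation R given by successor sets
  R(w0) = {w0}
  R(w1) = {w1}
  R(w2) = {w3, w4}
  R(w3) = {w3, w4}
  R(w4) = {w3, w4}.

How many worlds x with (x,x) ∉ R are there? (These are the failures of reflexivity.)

Enumerating: w2.

1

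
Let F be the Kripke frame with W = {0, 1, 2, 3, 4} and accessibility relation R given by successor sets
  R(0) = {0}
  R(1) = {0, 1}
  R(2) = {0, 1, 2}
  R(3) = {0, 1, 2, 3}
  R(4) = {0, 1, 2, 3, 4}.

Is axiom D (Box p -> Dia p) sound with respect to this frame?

The schema D characterises exactly the serial frames.
Serial: yes — every world has a successor (e.g. 0 R 0).

Yes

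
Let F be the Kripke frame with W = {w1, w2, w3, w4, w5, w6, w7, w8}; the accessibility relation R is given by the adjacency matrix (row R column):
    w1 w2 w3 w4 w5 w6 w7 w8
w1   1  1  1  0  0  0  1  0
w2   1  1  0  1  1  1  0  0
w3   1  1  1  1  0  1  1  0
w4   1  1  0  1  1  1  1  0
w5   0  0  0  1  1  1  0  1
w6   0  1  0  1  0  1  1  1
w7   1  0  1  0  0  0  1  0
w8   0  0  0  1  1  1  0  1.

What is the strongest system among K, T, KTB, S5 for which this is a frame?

T

Reflexive (axiom T): yes — every world is R-related to itself.
Symmetric (axiom B): no — w2 R w5 but not w5 R w2.
Euclidean (axiom 5): no — w1 R w2 and w1 R w3, but not w2 R w3.
So F validates K, T; KTB would additionally require R to be symmetric. The strongest is T.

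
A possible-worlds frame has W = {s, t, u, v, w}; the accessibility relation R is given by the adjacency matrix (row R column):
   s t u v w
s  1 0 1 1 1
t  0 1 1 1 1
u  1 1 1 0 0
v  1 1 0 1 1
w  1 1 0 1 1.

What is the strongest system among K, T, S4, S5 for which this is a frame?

T

Reflexive (axiom T): yes — every world is R-related to itself.
Transitive (axiom 4): no — s R u and u R t, but not s R t.
Euclidean (axiom 5): no — s R u and s R v, but not u R v.
So F validates K, T; S4 would additionally require R to be transitive. The strongest is T.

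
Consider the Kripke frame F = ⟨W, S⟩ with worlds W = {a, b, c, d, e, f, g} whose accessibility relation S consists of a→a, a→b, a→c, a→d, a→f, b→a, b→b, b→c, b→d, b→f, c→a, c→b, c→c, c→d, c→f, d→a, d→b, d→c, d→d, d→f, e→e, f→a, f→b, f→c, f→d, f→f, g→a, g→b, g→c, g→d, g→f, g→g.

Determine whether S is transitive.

Transitive: yes — every two-step S-path is closed by a direct edge.

Yes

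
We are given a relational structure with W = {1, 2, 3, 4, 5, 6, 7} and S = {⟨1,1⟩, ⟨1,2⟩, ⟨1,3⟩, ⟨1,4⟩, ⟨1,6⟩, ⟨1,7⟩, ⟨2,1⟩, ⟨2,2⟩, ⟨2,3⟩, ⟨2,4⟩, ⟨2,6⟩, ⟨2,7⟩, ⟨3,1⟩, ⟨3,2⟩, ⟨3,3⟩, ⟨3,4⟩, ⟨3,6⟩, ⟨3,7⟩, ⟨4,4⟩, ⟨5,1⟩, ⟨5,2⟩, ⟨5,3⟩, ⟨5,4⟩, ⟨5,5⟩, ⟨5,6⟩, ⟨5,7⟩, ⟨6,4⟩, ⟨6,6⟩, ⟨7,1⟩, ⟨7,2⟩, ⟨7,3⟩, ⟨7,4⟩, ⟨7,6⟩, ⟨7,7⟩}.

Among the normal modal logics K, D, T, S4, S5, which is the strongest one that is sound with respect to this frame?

S4

Serial (axiom D): yes — every world has a successor (e.g. 1 S 1).
Reflexive (axiom T): yes — every world is S-related to itself.
Transitive (axiom 4): yes — every two-step S-path is closed by a direct edge.
Euclidean (axiom 5): no — 1 S 4 and 1 S 2, but not 4 S 2.
So F validates K, D, T, S4; S5 would additionally require S to be Euclidean. The strongest is S4.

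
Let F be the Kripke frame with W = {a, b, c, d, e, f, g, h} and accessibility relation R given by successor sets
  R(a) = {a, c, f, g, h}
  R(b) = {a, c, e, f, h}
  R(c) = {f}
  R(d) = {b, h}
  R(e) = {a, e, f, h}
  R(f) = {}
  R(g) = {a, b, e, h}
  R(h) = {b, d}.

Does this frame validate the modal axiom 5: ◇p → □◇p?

Axiom 5 corresponds to the accessibility relation being Euclidean.
Euclidean: no — a R c and a R g, but not c R g.

No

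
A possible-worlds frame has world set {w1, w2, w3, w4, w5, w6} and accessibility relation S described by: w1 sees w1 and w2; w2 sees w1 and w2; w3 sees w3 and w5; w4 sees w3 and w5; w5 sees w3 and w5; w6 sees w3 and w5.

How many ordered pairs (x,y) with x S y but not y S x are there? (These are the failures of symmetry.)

4

Enumerating: (w4,w3), (w4,w5), (w6,w3), (w6,w5).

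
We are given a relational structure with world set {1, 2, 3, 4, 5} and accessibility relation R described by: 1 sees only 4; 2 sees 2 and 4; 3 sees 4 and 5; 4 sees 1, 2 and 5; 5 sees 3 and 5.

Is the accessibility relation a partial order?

Reflexive: no — 1 is not related to itself.
Transitive: no — 1 R 4 and 4 R 2, but not 1 R 2.
Antisymmetric: no — 1 R 4 and 4 R 1 with 1 ≠ 4.
So R is not a partial order.

No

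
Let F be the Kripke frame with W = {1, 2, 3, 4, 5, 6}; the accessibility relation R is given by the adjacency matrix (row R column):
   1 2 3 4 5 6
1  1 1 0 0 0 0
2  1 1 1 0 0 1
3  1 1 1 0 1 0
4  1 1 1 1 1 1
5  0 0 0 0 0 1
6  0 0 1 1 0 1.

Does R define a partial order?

Reflexive: no — 5 is not related to itself.
Transitive: no — 1 R 2 and 2 R 3, but not 1 R 3.
Antisymmetric: no — 1 R 2 and 2 R 1 with 1 ≠ 2.
So R is not a partial order.

No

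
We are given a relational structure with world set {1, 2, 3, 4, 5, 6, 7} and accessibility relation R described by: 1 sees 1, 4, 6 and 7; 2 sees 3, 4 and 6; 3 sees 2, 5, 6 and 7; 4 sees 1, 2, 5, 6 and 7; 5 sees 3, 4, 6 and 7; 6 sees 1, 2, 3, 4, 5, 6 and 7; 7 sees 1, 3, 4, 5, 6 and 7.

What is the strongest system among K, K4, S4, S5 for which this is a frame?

K

Transitive (axiom 4): no — 1 R 4 and 4 R 2, but not 1 R 2.
Reflexive (axiom T): no — 2 is not related to itself.
Euclidean (axiom 5): no — 2 R 3 and 2 R 4, but not 3 R 4.
So F validates K; K4 would additionally require R to be transitive. The strongest is K.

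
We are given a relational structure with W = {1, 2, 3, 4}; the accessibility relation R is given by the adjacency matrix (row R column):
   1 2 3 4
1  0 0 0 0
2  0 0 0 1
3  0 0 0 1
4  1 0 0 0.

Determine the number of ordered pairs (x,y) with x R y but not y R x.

3

Enumerating: (2,4), (3,4), (4,1).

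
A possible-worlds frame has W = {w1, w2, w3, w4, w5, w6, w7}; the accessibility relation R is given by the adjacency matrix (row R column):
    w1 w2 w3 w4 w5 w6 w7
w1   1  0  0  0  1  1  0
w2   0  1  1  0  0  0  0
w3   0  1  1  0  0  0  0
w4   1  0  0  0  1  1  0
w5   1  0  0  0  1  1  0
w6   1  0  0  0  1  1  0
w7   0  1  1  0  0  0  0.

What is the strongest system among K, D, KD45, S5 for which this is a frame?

Serial (axiom D): yes — every world has a successor (e.g. w1 R w1).
Euclidean (axiom 5): yes — any two successors of a common world are R-related.
Transitive (axiom 4): yes — every two-step R-path is closed by a direct edge.
Reflexive (axiom T): no — w4 is not related to itself.
So F validates K, D, KD45; S5 would additionally require R to be reflexive. The strongest is KD45.

KD45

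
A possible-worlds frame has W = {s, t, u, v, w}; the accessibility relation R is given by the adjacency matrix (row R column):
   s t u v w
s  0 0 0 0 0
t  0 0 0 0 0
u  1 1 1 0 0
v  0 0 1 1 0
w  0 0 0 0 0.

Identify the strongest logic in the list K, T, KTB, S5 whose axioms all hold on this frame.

Reflexive (axiom T): no — s is not related to itself.
Symmetric (axiom B): no — u R s but not s R u.
Euclidean (axiom 5): no — u R s and u R t, but not s R t.
So F validates K; T would additionally require R to be reflexive. The strongest is K.

K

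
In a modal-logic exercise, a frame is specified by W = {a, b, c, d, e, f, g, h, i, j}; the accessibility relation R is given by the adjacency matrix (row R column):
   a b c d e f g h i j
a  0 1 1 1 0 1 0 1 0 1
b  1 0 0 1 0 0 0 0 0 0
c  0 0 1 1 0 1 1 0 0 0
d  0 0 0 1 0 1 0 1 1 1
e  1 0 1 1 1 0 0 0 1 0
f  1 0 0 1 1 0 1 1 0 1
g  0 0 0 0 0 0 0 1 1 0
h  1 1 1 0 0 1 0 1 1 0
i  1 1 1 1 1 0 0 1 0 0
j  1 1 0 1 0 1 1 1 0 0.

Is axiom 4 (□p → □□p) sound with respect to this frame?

No

The schema 4 characterises exactly the transitive frames.
Transitive: no — a R c and c R g, but not a R g.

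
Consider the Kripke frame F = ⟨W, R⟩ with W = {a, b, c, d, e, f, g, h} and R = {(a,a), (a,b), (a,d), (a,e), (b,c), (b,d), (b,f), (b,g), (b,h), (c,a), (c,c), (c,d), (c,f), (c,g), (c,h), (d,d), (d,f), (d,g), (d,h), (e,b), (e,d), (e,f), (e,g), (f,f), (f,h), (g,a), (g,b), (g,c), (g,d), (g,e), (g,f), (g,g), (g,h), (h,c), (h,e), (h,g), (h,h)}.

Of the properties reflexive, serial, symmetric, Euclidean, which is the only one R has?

Reflexive: no — b is not related to itself.
Serial: yes — every world has a successor (e.g. a R a).
Symmetric: no — a R b but not b R a.
Euclidean: no — a R b and a R e, but not b R e.
Only serial holds.

serial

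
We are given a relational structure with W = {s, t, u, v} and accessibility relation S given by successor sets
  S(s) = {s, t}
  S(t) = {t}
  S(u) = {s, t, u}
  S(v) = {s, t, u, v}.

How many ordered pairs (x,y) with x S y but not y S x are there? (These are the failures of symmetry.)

6

Enumerating: (s,t), (u,s), (u,t), (v,s), (v,t), (v,u).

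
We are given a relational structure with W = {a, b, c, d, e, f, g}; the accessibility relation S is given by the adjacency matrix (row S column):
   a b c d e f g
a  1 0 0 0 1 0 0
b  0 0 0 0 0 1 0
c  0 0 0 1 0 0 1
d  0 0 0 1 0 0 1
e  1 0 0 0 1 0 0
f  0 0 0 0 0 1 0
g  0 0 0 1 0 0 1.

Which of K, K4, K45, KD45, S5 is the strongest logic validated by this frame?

KD45

Transitive (axiom 4): yes — every two-step S-path is closed by a direct edge.
Euclidean (axiom 5): yes — any two successors of a common world are S-related.
Serial (axiom D): yes — every world has a successor (e.g. a S a).
Reflexive (axiom T): no — b is not related to itself.
So F validates K, K4, K45, KD45; S5 would additionally require S to be reflexive. The strongest is KD45.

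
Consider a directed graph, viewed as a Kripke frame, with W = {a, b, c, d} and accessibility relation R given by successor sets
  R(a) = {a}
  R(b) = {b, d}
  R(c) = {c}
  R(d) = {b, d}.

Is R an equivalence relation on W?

Reflexive: yes — every world is R-related to itself.
Symmetric: yes — every pair in R has its reverse in R.
Transitive: yes — every two-step R-path is closed by a direct edge.
So R is an equivalence relation.

Yes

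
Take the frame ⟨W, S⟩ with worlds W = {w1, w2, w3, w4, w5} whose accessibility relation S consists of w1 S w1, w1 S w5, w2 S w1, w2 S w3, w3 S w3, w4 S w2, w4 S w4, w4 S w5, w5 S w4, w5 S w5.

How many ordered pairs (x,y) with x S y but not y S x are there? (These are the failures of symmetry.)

Enumerating: (w1,w5), (w2,w1), (w2,w3), (w4,w2).

4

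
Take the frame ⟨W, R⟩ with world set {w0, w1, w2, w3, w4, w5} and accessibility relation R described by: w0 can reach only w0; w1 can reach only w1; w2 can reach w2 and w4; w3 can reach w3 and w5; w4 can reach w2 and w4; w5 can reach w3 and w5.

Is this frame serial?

Yes

Serial: yes — every world has a successor (e.g. w0 R w0).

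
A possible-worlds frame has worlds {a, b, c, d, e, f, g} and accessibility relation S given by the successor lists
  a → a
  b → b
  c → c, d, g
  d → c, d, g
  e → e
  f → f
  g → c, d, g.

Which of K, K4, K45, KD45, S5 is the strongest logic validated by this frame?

S5

Transitive (axiom 4): yes — every two-step S-path is closed by a direct edge.
Euclidean (axiom 5): yes — any two successors of a common world are S-related.
Serial (axiom D): yes — every world has a successor (e.g. a S a).
Reflexive (axiom T): yes — every world is S-related to itself.
So F validates K, K4, K45, KD45, S5. The strongest is S5.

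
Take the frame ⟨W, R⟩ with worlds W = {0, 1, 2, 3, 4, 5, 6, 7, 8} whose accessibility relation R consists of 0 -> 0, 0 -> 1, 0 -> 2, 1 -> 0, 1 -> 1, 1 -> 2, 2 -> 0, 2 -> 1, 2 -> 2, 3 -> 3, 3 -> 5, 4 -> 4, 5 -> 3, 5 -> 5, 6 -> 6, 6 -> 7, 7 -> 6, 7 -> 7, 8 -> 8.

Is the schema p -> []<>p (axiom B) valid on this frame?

Yes

By correspondence theory, B is valid on a frame iff R is symmetric.
Symmetric: yes — every pair in R has its reverse in R.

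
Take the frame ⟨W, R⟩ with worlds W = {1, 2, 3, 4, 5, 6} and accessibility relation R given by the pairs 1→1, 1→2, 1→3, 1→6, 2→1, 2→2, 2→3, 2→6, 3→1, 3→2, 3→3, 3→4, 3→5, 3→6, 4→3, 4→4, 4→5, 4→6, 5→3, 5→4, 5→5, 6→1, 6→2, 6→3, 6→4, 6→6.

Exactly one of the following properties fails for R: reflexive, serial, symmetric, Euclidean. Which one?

Reflexive: yes — every world is R-related to itself.
Serial: yes — every world has a successor (e.g. 1 R 1).
Symmetric: yes — every pair in R has its reverse in R.
Euclidean: no — 3 R 1 and 3 R 4, but not 1 R 4.
Only Euclidean fails.

Euclidean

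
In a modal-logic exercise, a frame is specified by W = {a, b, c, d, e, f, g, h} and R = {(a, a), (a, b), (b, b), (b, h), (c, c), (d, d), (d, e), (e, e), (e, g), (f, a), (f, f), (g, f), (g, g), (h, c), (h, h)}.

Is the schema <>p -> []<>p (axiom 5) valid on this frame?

No

The schema 5 characterises exactly the Euclidean frames.
Euclidean: no — a R b and a R a, but not b R a.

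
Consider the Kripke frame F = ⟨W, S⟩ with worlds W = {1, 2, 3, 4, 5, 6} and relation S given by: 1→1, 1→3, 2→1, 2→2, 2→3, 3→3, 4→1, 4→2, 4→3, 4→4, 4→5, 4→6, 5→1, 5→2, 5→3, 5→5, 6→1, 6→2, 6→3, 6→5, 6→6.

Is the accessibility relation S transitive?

Yes

Transitive: yes — every two-step S-path is closed by a direct edge.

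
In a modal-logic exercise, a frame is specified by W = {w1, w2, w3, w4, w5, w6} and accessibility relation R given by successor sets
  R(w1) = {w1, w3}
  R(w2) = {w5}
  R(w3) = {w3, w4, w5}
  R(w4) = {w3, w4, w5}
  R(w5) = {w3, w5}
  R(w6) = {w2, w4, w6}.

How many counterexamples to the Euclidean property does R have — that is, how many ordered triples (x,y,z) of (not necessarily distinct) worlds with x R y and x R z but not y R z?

Enumerating: (w1,w3,w1), (w3,w5,w4), (w4,w5,w4), (w6,w2,w2), (w6,w2,w4), (w6,w2,w6), (w6,w4,w2), (w6,w4,w6).

8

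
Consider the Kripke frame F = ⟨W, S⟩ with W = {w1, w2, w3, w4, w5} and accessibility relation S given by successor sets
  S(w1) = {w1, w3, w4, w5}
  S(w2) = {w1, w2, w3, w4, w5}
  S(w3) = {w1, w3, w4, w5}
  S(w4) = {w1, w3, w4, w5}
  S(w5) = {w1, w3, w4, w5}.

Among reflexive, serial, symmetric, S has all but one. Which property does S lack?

symmetric

Reflexive: yes — every world is S-related to itself.
Serial: yes — every world has a successor (e.g. w1 S w1).
Symmetric: no — w2 S w1 but not w1 S w2.
Only symmetric fails.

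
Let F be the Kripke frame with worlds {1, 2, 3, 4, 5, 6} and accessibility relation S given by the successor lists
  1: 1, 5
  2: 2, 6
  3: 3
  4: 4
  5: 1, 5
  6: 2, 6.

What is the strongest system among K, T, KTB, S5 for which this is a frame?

S5

Reflexive (axiom T): yes — every world is S-related to itself.
Symmetric (axiom B): yes — every pair in S has its reverse in S.
Euclidean (axiom 5): yes — any two successors of a common world are S-related.
So F validates K, T, KTB, S5. The strongest is S5.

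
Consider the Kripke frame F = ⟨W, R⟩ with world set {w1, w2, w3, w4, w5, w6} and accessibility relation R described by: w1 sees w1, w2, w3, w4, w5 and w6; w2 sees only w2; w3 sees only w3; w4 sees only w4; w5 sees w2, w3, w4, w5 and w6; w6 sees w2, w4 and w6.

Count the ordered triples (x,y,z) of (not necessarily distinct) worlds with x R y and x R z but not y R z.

Enumerating: (w1,w2,w1), (w1,w2,w3), (w1,w2,w4), (w1,w2,w5), (w1,w2,w6), (w1,w3,w1), (w1,w3,w2), (w1,w3,w4), (w1,w3,w5), (w1,w3,w6), (w1,w4,w1), (w1,w4,w2), … and 25 more.
Total: 37.

37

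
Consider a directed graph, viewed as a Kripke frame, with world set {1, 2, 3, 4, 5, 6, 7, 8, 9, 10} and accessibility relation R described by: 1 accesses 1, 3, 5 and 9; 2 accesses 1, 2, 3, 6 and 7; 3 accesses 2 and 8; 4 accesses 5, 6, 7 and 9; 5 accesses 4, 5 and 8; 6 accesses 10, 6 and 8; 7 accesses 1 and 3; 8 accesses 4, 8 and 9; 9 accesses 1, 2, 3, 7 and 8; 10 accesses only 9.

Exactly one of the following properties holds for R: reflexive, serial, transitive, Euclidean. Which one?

serial

Reflexive: no — 3 is not related to itself.
Serial: yes — every world has a successor (e.g. 1 R 1).
Transitive: no — 1 R 3 and 3 R 2, but not 1 R 2.
Euclidean: no — 1 R 3 and 1 R 5, but not 3 R 5.
Only serial holds.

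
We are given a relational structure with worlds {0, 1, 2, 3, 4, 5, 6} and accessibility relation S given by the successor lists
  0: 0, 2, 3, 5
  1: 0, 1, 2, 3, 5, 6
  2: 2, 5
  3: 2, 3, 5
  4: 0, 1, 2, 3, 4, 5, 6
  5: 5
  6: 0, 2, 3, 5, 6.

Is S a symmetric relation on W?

Symmetric: no — 0 S 2 but not 2 S 0.

No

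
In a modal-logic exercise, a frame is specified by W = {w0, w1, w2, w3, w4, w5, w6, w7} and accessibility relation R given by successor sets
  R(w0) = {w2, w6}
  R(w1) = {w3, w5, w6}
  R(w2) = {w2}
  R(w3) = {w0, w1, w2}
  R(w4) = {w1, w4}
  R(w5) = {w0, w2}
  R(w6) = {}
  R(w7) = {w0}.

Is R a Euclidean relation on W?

No

Euclidean: no — w0 R w2 and w0 R w6, but not w2 R w6.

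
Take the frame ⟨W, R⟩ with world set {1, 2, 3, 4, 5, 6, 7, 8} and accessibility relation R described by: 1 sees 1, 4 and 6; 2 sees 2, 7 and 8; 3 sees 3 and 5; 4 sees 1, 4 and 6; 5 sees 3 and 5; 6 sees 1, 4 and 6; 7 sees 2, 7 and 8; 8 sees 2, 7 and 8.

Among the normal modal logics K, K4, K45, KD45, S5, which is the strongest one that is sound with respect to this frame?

S5

Transitive (axiom 4): yes — every two-step R-path is closed by a direct edge.
Euclidean (axiom 5): yes — any two successors of a common world are R-related.
Serial (axiom D): yes — every world has a successor (e.g. 1 R 1).
Reflexive (axiom T): yes — every world is R-related to itself.
So F validates K, K4, K45, KD45, S5. The strongest is S5.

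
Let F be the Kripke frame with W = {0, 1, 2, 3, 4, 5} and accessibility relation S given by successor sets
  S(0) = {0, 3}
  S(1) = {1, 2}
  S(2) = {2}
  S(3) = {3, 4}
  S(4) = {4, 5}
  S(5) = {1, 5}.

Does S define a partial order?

Reflexive: yes — every world is S-related to itself.
Transitive: no — 0 S 3 and 3 S 4, but not 0 S 4.
Antisymmetric: yes — no distinct pair is related both ways.
So S is not a partial order.

No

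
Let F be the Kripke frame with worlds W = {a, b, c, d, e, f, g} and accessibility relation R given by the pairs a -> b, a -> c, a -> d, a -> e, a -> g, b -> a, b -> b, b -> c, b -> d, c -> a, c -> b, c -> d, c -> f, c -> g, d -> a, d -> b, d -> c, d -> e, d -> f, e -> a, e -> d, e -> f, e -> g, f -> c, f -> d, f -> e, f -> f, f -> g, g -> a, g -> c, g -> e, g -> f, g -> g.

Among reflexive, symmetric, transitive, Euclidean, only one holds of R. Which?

symmetric

Reflexive: no — a is not related to itself.
Symmetric: yes — every pair in R has its reverse in R.
Transitive: no — a R c and c R f, but not a R f.
Euclidean: no — a R b and a R e, but not b R e.
Only symmetric holds.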